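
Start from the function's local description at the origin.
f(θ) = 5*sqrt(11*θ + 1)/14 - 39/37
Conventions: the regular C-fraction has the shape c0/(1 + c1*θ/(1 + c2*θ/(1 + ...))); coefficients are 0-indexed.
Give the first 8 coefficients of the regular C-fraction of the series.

The regular C-fraction coefficients are [-361/518, 2035/722, -99/1444, -3971/36, 4169/36, 99/1516, 8239/1516, 4169/2996].

Taylor coefficients (expand at 0): a_0 = -361/518, a_1 = 55/28, a_2 = -605/112, a_3 = 6655/224, a_4 = -366025/1792, a_5 = 805255/512, a_6 = -26573415/2048, a_7 = 3215383215/28672.
c0 = a_0 = -361/518. Peel one level at a time: if S = 1 + c*θ/S' with S'(0) = 1, then c is the θ-coefficient of S and S' = c*θ/(S - 1).
S_1 = c0/f = 1 + (2035/722)*θ + (201465/1042568)*θ^2 + ...; c1 = 2035/722.
S_2 = c1*θ/(S_1 - 1) = 1 + (-99/1444)*θ + (-121/16)*θ^2 + ...; c2 = -99/1444.
S_3 = c2*θ/(S_2 - 1) = 1 + (-3971/36)*θ + (16555099/1296)*θ^2 + ...; c3 = -3971/36.
S_4 = c3*θ/(S_3 - 1) = 1 + (4169/36)*θ + (-121/16)*θ^2 + ...; c4 = 4169/36.
S_5 = c4*θ/(S_4 - 1) = 1 + (99/1516)*θ + (-815661/2298256)*θ^2 + ...; c5 = 99/1516.
S_6 = c5*θ/(S_5 - 1) = 1 + (8239/1516)*θ + (-121/16)*θ^2 + ...; c6 = 8239/1516.
S_7 = c6*θ/(S_6 - 1) = 1 + (4169/2996)*θ + ...; c7 = 4169/2996.


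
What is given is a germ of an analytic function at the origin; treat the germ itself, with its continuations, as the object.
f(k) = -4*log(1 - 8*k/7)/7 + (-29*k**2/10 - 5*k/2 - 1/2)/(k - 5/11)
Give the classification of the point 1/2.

Denominator factors: k - 5/11 = 1/22 at k = 1/2 — none vanishes.
Branch term log(1 - k/(7/8)): argument at 1/2 is 3/7, nonzero, so 1/2 is not its branch point (a point on a principal cut is still regular for the continued germ).
So the germ continues analytically to 1/2.

The point is a regular point.


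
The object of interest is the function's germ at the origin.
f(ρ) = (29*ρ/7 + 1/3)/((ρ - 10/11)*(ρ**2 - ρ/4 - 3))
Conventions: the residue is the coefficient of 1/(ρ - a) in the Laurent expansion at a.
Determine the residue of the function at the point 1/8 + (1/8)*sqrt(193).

The residue is 10417/12201 + (89177/784931)*sqrt(193).

The factor ρ**2 - ρ/4 - 3 splits as (ρ - a)(ρ - a') with a = 1/8 + (1/8)*sqrt(193), a' = 1/8 - (1/8)*sqrt(193). At the order-1 pole a set g(ρ) = (ρ - a)*f(ρ) = [(29*ρ/7 + 1/3)/(ρ - 10/11)] / (ρ - a').
Simple pole: residue = g(a) at a = 1/8 + (1/8)*sqrt(193), which is 10417/12201 + (89177/784931)*sqrt(193).


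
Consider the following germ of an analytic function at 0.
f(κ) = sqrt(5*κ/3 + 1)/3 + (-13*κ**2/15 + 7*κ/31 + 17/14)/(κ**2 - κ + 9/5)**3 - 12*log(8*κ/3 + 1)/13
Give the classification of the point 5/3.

Denominator factors: κ**2 - κ + 9/5 = 131/45 at κ = 5/3 — none vanishes.
Branch term sqrt(1 - κ/(-3/5)): argument at 5/3 is 34/9, nonzero, so 5/3 is not its branch point (a point on a principal cut is still regular for the continued germ).
Branch term log(1 - κ/(-3/8)): argument at 5/3 is 49/9, nonzero, so 5/3 is not its branch point (a point on a principal cut is still regular for the continued germ).
So the germ continues analytically to 5/3.

The point is a regular point.


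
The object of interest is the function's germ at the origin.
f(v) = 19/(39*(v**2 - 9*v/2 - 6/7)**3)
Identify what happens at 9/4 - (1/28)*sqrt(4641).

The point is a pole of order 3.

The denominator factor v**2 - 9*v/2 - 6/7 vanishes at 9/4 - (1/28)*sqrt(4641) and appears to the power 3; the numerator there equals 19/39, nonzero, and no other factor vanishes.
Hence a pole whose order is the multiplicity, 3.


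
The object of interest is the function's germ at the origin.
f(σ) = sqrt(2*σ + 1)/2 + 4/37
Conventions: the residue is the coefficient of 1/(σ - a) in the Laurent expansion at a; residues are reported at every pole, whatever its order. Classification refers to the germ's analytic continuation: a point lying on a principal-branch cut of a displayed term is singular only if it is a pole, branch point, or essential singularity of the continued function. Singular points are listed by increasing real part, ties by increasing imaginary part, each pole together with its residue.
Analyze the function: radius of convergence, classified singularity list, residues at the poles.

Radius of convergence at 0: 1/2.
At -1/2: an algebraic (square-root) branch point.

Branch term (1/2)*sqrt(1 - σ/(-1/2)): its argument vanishes at σ = -1/2, a square-root branch point, modulus 1/2.
The radius of convergence is the smallest modulus among the singular points: 1/2.


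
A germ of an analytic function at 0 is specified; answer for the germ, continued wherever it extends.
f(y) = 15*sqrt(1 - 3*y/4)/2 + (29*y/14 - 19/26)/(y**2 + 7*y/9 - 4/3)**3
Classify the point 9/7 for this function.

The point is a regular point.

Denominator factors: y**2 + 7*y/9 - 4/3 = 194/147 at y = 9/7 — none vanishes.
Branch term sqrt(1 - y/(4/3)): argument at 9/7 is 1/28, nonzero, so 9/7 is not its branch point (a point on a principal cut is still regular for the continued germ).
So the germ continues analytically to 9/7.


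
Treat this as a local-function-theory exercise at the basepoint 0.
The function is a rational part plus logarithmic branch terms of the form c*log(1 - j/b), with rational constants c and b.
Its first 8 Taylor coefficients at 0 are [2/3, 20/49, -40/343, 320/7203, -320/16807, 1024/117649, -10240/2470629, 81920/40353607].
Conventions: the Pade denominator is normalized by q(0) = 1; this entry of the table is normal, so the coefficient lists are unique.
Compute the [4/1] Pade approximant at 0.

Taylor coefficients needed (read off): a_0 = 2/3, a_1 = 20/49, a_2 = -40/343, a_3 = 320/7203, a_4 = -320/16807, a_5 = 1024/117649.
Write the denominator as Q(j) = 1 + q1*j. Requiring Q*f - P = O(j^6) with deg P <= 4 kills the coefficients of j^5..j^5 in Q*f:
  j^5: a_5 + q1*a_4 = 0, i.e. 1024/117649 + (-320/16807)*q1 = 0.
Solving this linear system: q1 = 16/35.
The numerator is Q*f truncated at degree 4: P0 = a_0 = 2/3; P1 = a_1 + q1*a_0 = 524/735; P2 = a_2 + q1*a_1 = 24/343; P3 = a_3 + q1*a_2 = -64/7203; P4 = a_4 + q1*a_3 = 64/50421.

The Pade approximant has numerator coefficients [2/3, 524/735, 24/343, -64/7203, 64/50421]; denominator coefficients [1, 16/35].


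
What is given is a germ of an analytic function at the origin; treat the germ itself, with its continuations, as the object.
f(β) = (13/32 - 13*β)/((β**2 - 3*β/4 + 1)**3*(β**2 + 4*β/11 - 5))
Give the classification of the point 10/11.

Denominator factors: β**2 - 3*β/4 + 1 = 277/242 at β = 10/11; β**2 + 4*β/11 - 5 = -465/121 at β = 10/11 — none vanishes.
So the germ continues analytically to 10/11.

The point is a regular point.


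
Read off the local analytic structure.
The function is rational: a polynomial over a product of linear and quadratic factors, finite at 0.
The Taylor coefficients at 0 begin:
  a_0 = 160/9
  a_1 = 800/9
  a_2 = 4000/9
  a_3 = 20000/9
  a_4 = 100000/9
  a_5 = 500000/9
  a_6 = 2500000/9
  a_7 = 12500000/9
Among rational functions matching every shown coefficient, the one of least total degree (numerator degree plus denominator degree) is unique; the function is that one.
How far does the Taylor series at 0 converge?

The radius of convergence is 1/5.

No rational of total degree below 1 reproduces all 8 coefficients; solving the [0/1] Pade equations on them gives f(σ) = -32/(9*(σ - 1/5)), whose expansion matches every shown term.
Denominator factor (σ - 1/5): pole of order 1 at 1/5, modulus 1/5.
The radius of convergence is the smallest modulus among the singular points: 1/5.


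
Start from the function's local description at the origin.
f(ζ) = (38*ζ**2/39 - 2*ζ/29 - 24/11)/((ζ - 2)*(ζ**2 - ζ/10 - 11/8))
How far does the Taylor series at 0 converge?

Denominator factor (ζ**2 - ζ/10 - 11/8): discriminant 551/100, real irrational roots 1/20 + (1/20)*sqrt(551) and 1/20 - (1/20)*sqrt(551); poles of order 1, moduli 1/20 + (1/20)*sqrt(551) and -1/20 + (1/20)*sqrt(551).
Denominator factor (ζ - 2): pole of order 1 at 2, modulus 2.
The radius of convergence is the smallest modulus among the singular points: -1/20 + (1/20)*sqrt(551).

The radius of convergence is -1/20 + (1/20)*sqrt(551).


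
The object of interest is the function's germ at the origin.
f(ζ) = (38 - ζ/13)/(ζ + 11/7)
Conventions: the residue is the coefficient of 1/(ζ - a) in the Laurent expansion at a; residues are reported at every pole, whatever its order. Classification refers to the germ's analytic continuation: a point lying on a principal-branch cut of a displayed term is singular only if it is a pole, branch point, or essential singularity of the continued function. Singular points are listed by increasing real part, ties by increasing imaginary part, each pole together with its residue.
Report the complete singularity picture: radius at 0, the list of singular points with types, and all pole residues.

Denominator factor (ζ + 11/7): pole of order 1 at -11/7, modulus 11/7.
The radius of convergence is the smallest modulus among the singular points: 11/7.
At the order-1 pole -11/7 set g(ζ) = (ζ - (-11/7))*f(ζ) = 38 - ζ/13.
Simple pole: residue = g(a) at a = -11/7, which is 3469/91.

Radius of convergence at 0: 11/7.
At -11/7: a pole of order 1; residue 3469/91.


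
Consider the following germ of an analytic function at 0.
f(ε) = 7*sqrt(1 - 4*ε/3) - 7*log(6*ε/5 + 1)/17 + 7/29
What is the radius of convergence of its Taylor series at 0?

Branch term (7)*sqrt(1 - ε/(3/4)): its argument vanishes at ε = 3/4, a square-root branch point, modulus 3/4.
Branch term (-7/17)*log(1 - ε/(-5/6)): its argument vanishes at ε = -5/6, a logarithmic branch point, modulus 5/6.
The radius of convergence is the smallest modulus among the singular points: 3/4.

The radius of convergence is 3/4.


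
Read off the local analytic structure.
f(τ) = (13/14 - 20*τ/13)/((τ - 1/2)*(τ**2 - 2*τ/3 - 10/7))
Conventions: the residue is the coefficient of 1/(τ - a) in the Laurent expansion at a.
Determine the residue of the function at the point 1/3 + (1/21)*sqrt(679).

The residue is 87/1651 - (7533/320294)*sqrt(679).

The factor τ**2 - 2*τ/3 - 10/7 splits as (τ - a)(τ - a') with a = 1/3 + (1/21)*sqrt(679), a' = 1/3 - (1/21)*sqrt(679). At the order-1 pole a set g(τ) = (τ - a)*f(τ) = [(13/14 - 20*τ/13)/(τ - 1/2)] / (τ - a').
Simple pole: residue = g(a) at a = 1/3 + (1/21)*sqrt(679), which is 87/1651 - (7533/320294)*sqrt(679).


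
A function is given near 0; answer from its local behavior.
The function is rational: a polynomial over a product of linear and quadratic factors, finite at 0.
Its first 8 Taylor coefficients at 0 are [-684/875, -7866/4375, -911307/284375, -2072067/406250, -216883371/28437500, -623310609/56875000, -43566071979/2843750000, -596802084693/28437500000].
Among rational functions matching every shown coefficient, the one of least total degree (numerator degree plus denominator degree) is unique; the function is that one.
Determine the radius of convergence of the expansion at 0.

The radius of convergence is 5/6.

No rational of total degree below 5 reproduces all 8 coefficients; solving the [2/3] Pade equations on them gives f(φ) = (-2*φ**2/39 - 38/7)/((φ - 5/6)**2*(φ + 10)), whose expansion matches every shown term.
Denominator factor (φ + 10): pole of order 1 at -10, modulus 10.
Denominator factor (φ - 5/6)^2: pole of order 2 at 5/6, modulus 5/6.
The radius of convergence is the smallest modulus among the singular points: 5/6.


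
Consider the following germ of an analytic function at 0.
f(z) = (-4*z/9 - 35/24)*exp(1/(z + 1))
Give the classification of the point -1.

The exponent 1/(z - (-1)) has a pole at -1, so exp(1/(z - (-1))) takes every nonzero value near it: an essential singularity (not a pole of any order).

The point is an essential singularity.


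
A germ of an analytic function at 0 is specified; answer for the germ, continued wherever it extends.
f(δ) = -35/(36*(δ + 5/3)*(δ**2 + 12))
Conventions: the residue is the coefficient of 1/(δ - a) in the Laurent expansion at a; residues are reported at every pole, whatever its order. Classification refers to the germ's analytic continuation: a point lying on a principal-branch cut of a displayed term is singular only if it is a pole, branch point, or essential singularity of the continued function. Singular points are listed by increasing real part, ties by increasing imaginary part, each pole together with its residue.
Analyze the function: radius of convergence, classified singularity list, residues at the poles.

Radius of convergence at 0: 5/3.
At -5/3: a pole of order 1; residue -5/76.
At -((2)*sqrt(3))*i: a pole of order 1; residue (5/152) - ((25/2736)*sqrt(3))*i.
At ((2)*sqrt(3))*i: a pole of order 1; residue (5/152) + ((25/2736)*sqrt(3))*i.

Denominator factor (δ + 5/3): pole of order 1 at -5/3, modulus 5/3.
Denominator factor (δ**2 + 12): discriminant -48, complex-conjugate roots ((2)*sqrt(3))*i and -((2)*sqrt(3))*i; poles of order 1, moduli (2)*sqrt(3) and (2)*sqrt(3).
The radius of convergence is the smallest modulus among the singular points: 5/3.
At the order-1 pole -5/3 set g(δ) = (δ - (-5/3))*f(δ) = -35/(36*(δ**2 + 12)).
Simple pole: residue = g(a) at a = -5/3, which is -5/76.
The factor δ**2 + 12 splits as (δ - a)(δ - a') with a = -((2)*sqrt(3))*i, a' = ((2)*sqrt(3))*i. At the order-1 pole a set g(δ) = (δ - a)*f(δ) = [-35/(36*(δ + 5/3))] / (δ - a').
Simple pole: residue = g(a) at a = -((2)*sqrt(3))*i, which is (5/152) - ((25/2736)*sqrt(3))*i.
The factor δ**2 + 12 splits as (δ - a)(δ - a') with a = ((2)*sqrt(3))*i, a' = -((2)*sqrt(3))*i. At the order-1 pole a set g(δ) = (δ - a)*f(δ) = [-35/(36*(δ + 5/3))] / (δ - a').
Simple pole: residue = g(a) at a = ((2)*sqrt(3))*i, which is (5/152) + ((25/2736)*sqrt(3))*i.
List the singular points by increasing real part (a conjugate pair: the negative imaginary part first).


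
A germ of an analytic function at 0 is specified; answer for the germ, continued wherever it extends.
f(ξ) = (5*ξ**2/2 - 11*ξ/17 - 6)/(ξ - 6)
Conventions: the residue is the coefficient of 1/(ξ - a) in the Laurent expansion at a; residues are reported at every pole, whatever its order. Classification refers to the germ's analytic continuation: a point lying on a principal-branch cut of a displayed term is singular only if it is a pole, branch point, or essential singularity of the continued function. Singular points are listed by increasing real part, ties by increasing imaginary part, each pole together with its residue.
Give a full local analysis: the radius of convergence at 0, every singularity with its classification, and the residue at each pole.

Denominator factor (ξ - 6): pole of order 1 at 6, modulus 6.
The radius of convergence is the smallest modulus among the singular points: 6.
At the order-1 pole 6 set g(ξ) = (ξ - (6))*f(ξ) = 5*ξ**2/2 - 11*ξ/17 - 6.
Simple pole: residue = g(a) at a = 6, which is 1362/17.

Radius of convergence at 0: 6.
At 6: a pole of order 1; residue 1362/17.


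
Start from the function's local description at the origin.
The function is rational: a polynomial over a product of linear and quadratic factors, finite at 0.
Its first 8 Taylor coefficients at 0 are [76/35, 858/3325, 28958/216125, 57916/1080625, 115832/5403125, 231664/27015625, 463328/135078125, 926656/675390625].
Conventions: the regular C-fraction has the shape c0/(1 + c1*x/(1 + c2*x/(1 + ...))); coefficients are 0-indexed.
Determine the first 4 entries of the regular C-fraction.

The regular C-fraction coefficients are [76/35, -429/3610, -1612261/4026594, 198622922/1284511371].

Taylor coefficients (read off): a_0 = 76/35, a_1 = 858/3325, a_2 = 28958/216125, a_3 = 57916/1080625.
c0 = a_0 = 76/35. Peel one level at a time: if S = 1 + c*x/S' with S'(0) = 1, then c is the x-coefficient of S and S' = c*x/(S - 1).
S_1 = c0/f = 1 + (-429/3610)*x + (-1612261/33883460)*x^2 + ...; c1 = -429/3610.
S_2 = c1*x/(S_1 - 1) = 1 + (-1612261/4026594)*x + (1925707/31102929)*x^2 + ...; c2 = -1612261/4026594.
S_3 = c2*x/(S_2 - 1) = 1 + (198622922/1284511371)*x + ...; c3 = 198622922/1284511371.


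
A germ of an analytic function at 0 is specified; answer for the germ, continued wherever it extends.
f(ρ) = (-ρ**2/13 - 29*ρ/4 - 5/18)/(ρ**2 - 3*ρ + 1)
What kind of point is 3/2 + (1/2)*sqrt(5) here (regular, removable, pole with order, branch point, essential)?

The point is a pole of order 1.

The denominator factor ρ**2 - 3*ρ + 1 vanishes at 3/2 + (1/2)*sqrt(5) and appears to the power 1; the numerator there equals -10691/936 - (389/104)*sqrt(5), nonzero, and no other factor vanishes.
Hence a pole whose order is the multiplicity, 1.


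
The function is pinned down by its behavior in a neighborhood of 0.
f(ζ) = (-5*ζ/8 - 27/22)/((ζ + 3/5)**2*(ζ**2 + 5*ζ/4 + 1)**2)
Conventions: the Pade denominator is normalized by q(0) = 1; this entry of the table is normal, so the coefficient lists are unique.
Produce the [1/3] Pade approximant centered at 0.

The Pade approximant has numerator coefficients [-75/22, 60979660/23738121]; denominator coefficients [1, 65755241/14386740, 34314239/4316022, 268181171/43160220].

Taylor coefficients needed (expand at 0): a_0 = -75/22, a_1 = 14375/792, a_2 = -530825/9504, a_3 = 5024125/38016, a_4 = -33935675/124416.
Write the denominator as Q(ζ) = 1 + q1*ζ + q2*ζ^2 + q3*ζ^3. Requiring Q*f - P = O(ζ^5) with deg P <= 1 kills the coefficients of ζ^2..ζ^4 in Q*f:
  ζ^2: a_2 + q1*a_1 + q2*a_0 = 0, i.e. -530825/9504 + (14375/792)*q1 + (-75/22)*q2 = 0.
  ζ^3: a_3 + q1*a_2 + q2*a_1 + q3*a_0 = 0, i.e. 5024125/38016 + (-530825/9504)*q1 + (14375/792)*q2 + (-75/22)*q3 = 0.
  ζ^4: a_4 + q1*a_3 + q2*a_2 + q3*a_1 = 0, i.e. -33935675/124416 + (5024125/38016)*q1 + (-530825/9504)*q2 + (14375/792)*q3 = 0.
Solving this linear system: q1 = 65755241/14386740, q2 = 34314239/4316022, q3 = 268181171/43160220.
The numerator is Q*f truncated at degree 1: P0 = a_0 = -75/22; P1 = a_1 + q1*a_0 = 60979660/23738121.


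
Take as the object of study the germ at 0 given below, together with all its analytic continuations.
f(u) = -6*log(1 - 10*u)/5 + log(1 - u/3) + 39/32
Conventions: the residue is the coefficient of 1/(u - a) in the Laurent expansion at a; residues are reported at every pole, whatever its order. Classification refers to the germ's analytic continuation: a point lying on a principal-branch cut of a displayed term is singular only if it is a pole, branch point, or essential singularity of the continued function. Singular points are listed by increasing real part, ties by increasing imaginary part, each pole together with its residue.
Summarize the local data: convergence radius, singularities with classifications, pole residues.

Branch term (1)*log(1 - u/(3)): its argument vanishes at u = 3, a logarithmic branch point, modulus 3.
Branch term (-6/5)*log(1 - u/(1/10)): its argument vanishes at u = 1/10, a logarithmic branch point, modulus 1/10.
The radius of convergence is the smallest modulus among the singular points: 1/10.
List the singular points by increasing real part (a conjugate pair: the negative imaginary part first).

Radius of convergence at 0: 1/10.
At 1/10: a logarithmic branch point.
At 3: a logarithmic branch point.


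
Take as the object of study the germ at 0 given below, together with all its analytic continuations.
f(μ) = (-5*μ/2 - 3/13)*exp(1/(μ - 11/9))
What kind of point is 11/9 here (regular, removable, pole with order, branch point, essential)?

The exponent 1/(μ - (11/9)) has a pole at 11/9, so exp(1/(μ - (11/9))) takes every nonzero value near it: an essential singularity (not a pole of any order).

The point is an essential singularity.


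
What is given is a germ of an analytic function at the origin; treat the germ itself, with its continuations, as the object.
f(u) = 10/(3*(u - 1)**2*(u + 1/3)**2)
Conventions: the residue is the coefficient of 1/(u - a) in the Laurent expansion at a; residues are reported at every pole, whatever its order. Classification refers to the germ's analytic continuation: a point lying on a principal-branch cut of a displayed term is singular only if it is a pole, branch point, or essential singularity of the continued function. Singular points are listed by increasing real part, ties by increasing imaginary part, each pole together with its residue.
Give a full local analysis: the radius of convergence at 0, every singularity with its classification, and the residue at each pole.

Radius of convergence at 0: 1/3.
At -1/3: a pole of order 2; residue 45/16.
At 1: a pole of order 2; residue -45/16.

Denominator factor (u + 1/3)^2: pole of order 2 at -1/3, modulus 1/3.
Denominator factor (u - 1)^2: pole of order 2 at 1, modulus 1.
The radius of convergence is the smallest modulus among the singular points: 1/3.
At the order-2 pole -1/3 set g(u) = (u - (-1/3))^2*f(u) = 10/(3*(u - 1)**2).
Order-2 pole: residue = g'(a); g'(-1/3) = 45/16, so the residue is 45/16.
At the order-2 pole 1 set g(u) = (u - (1))^2*f(u) = 10/(3*(u + 1/3)**2).
Order-2 pole: residue = g'(a); g'(1) = -45/16, so the residue is -45/16.
List the singular points by increasing real part (a conjugate pair: the negative imaginary part first).


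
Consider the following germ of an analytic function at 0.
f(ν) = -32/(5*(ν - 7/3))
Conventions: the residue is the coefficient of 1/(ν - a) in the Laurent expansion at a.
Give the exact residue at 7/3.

The residue is -32/5.

At the order-1 pole 7/3 set g(ν) = (ν - (7/3))*f(ν) = -32/5.
Simple pole: residue = g(a) at a = 7/3, which is -32/5.


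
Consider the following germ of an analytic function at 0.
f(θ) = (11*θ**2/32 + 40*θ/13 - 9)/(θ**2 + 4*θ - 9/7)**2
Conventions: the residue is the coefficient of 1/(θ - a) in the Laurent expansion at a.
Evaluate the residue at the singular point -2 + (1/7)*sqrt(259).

The factor θ**2 + 4*θ - 9/7 splits as (θ - a)(θ - a') with a = -2 + (1/7)*sqrt(259), a' = -2 - (1/7)*sqrt(259). At the order-2 pole a set g(θ) = (θ - a)^2*f(θ) = [11*θ**2/32 + 40*θ/13 - 9] / (θ - a')^2.
Order-2 pole: residue = g'(a); g'(-2 + (1/7)*sqrt(259)) = (45415/2278016)*sqrt(259), so the residue is (45415/2278016)*sqrt(259).

The residue is (45415/2278016)*sqrt(259).


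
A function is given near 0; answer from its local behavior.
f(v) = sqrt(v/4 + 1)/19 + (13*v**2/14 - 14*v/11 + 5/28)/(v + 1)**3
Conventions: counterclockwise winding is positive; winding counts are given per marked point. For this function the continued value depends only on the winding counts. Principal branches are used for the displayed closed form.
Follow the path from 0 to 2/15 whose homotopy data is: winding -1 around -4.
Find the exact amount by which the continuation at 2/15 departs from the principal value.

The rational part is single-valued and drops out of the difference; each branch term changes only by its own monodromy.
(1/19)*sqrt(1 - v/(-4)): winding -1 is odd, the square root flips sign, contributing -2*(1/19)*sqrt(1 - (2/15)/(-4)) = -2*(1/19)*sqrt(31/30) = -(1/285)*sqrt(930).
Summing the contributions at v = 2/15 gives -(1/285)*sqrt(930).

Continued minus principal equals -(1/285)*sqrt(930).


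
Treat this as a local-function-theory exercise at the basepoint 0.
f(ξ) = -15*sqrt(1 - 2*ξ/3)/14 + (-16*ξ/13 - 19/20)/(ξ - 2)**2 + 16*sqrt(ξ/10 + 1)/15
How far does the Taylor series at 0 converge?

The radius of convergence is 3/2.

Denominator factor (ξ - 2)^2: pole of order 2 at 2, modulus 2.
Branch term (-15/14)*sqrt(1 - ξ/(3/2)): its argument vanishes at ξ = 3/2, a square-root branch point, modulus 3/2.
Branch term (16/15)*sqrt(1 - ξ/(-10)): its argument vanishes at ξ = -10, a square-root branch point, modulus 10.
The radius of convergence is the smallest modulus among the singular points: 3/2.


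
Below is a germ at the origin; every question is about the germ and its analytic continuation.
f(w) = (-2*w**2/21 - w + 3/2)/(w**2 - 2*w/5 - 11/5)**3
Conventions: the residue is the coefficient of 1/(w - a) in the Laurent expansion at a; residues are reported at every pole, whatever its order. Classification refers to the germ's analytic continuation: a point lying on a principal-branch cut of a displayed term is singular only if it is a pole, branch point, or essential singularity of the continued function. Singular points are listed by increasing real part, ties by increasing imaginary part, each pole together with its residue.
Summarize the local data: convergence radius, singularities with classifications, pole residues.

Radius of convergence at 0: -1/5 + (2/5)*sqrt(14).
At 1/5 - (2/5)*sqrt(14): a pole of order 3; residue -(538375/59006976)*sqrt(14).
At 1/5 + (2/5)*sqrt(14): a pole of order 3; residue (538375/59006976)*sqrt(14).

Denominator factor (w**2 - 2*w/5 - 11/5)^3: discriminant 224/25, real irrational roots 1/5 + (2/5)*sqrt(14) and 1/5 - (2/5)*sqrt(14); poles of order 3, moduli 1/5 + (2/5)*sqrt(14) and -1/5 + (2/5)*sqrt(14).
The radius of convergence is the smallest modulus among the singular points: -1/5 + (2/5)*sqrt(14).
The factor w**2 - 2*w/5 - 11/5 splits as (w - a)(w - a') with a = 1/5 - (2/5)*sqrt(14), a' = 1/5 + (2/5)*sqrt(14). At the order-3 pole a set g(w) = (w - a)^3*f(w) = [-2*w**2/21 - w + 3/2] / (w - a')^3.
Order-3 pole: residue = g''(a)/2; g''(1/5 - (2/5)*sqrt(14)) = -(538375/29503488)*sqrt(14), so the residue is -(538375/59006976)*sqrt(14).
The factor w**2 - 2*w/5 - 11/5 splits as (w - a)(w - a') with a = 1/5 + (2/5)*sqrt(14), a' = 1/5 - (2/5)*sqrt(14). At the order-3 pole a set g(w) = (w - a)^3*f(w) = [-2*w**2/21 - w + 3/2] / (w - a')^3.
Order-3 pole: residue = g''(a)/2; g''(1/5 + (2/5)*sqrt(14)) = (538375/29503488)*sqrt(14), so the residue is (538375/59006976)*sqrt(14).
List the singular points by increasing real part (a conjugate pair: the negative imaginary part first).


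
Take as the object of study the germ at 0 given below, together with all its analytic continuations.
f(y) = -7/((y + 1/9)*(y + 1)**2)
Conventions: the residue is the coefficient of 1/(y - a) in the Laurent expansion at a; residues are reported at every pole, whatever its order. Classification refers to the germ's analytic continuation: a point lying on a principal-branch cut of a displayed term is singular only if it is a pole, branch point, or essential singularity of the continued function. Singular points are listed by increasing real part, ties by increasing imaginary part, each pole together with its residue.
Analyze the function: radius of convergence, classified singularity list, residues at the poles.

Radius of convergence at 0: 1/9.
At -1: a pole of order 2; residue 567/64.
At -1/9: a pole of order 1; residue -567/64.

Denominator factor (y + 1)^2: pole of order 2 at -1, modulus 1.
Denominator factor (y + 1/9): pole of order 1 at -1/9, modulus 1/9.
The radius of convergence is the smallest modulus among the singular points: 1/9.
At the order-2 pole -1 set g(y) = (y - (-1))^2*f(y) = -7/(y + 1/9).
Order-2 pole: residue = g'(a); g'(-1) = 567/64, so the residue is 567/64.
At the order-1 pole -1/9 set g(y) = (y - (-1/9))*f(y) = -7/(y + 1)**2.
Simple pole: residue = g(a) at a = -1/9, which is -567/64.
List the singular points by increasing real part (a conjugate pair: the negative imaginary part first).


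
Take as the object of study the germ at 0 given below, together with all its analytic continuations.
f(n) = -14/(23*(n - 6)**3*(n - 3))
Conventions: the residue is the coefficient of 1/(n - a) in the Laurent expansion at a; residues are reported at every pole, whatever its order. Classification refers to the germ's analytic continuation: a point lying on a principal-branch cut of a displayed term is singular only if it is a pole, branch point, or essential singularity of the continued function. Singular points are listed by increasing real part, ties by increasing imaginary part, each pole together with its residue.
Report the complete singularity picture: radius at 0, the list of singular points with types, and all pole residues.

Denominator factor (n - 6)^3: pole of order 3 at 6, modulus 6.
Denominator factor (n - 3): pole of order 1 at 3, modulus 3.
The radius of convergence is the smallest modulus among the singular points: 3.
At the order-1 pole 3 set g(n) = (n - (3))*f(n) = -14/(23*(n - 6)**3).
Simple pole: residue = g(a) at a = 3, which is 14/621.
At the order-3 pole 6 set g(n) = (n - (6))^3*f(n) = -14/(23*(n - 3)).
Order-3 pole: residue = g''(a)/2; g''(6) = -28/621, so the residue is -14/621.
List the singular points by increasing real part (a conjugate pair: the negative imaginary part first).

Radius of convergence at 0: 3.
At 3: a pole of order 1; residue 14/621.
At 6: a pole of order 3; residue -14/621.


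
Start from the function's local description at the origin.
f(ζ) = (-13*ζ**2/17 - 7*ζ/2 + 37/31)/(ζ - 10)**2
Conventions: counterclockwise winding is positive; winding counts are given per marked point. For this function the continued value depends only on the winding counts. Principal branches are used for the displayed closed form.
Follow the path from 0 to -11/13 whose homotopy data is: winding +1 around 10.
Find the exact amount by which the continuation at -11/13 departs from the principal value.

Continued minus principal equals 0.

The function is rational, hence single-valued: continuing it around any pole returns the same value, so the difference is 0.


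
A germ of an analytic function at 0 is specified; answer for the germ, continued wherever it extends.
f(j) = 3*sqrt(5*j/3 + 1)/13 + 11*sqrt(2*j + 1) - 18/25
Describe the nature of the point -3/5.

The point is an algebraic (square-root) branch point.

The term (3/13)*sqrt(1 - j/(-3/5)) has argument 1 - -3/5/(-3/5) = 0 at -3/5: a square-root (algebraic, two-sheeted) branch point; the remaining terms are analytic or single-valued there.


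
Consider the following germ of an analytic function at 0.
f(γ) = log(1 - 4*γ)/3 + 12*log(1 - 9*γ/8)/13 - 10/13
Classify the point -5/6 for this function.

There is no denominator, hence no pole anywhere.
Branch term log(1 - γ/(1/4)): argument at -5/6 is 13/3, nonzero, so -5/6 is not its branch point (a point on a principal cut is still regular for the continued germ).
Branch term log(1 - γ/(8/9)): argument at -5/6 is 31/16, nonzero, so -5/6 is not its branch point (a point on a principal cut is still regular for the continued germ).
So the germ continues analytically to -5/6.

The point is a regular point.


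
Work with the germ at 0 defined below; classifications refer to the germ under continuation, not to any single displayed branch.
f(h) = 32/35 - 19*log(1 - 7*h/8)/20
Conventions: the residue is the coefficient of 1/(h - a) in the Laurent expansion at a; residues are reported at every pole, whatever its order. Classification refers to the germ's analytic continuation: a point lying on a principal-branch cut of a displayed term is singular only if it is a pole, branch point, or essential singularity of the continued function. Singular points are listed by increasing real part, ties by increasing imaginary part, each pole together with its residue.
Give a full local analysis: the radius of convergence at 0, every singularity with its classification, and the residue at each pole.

Radius of convergence at 0: 8/7.
At 8/7: a logarithmic branch point.

Branch term (-19/20)*log(1 - h/(8/7)): its argument vanishes at h = 8/7, a logarithmic branch point, modulus 8/7.
The radius of convergence is the smallest modulus among the singular points: 8/7.


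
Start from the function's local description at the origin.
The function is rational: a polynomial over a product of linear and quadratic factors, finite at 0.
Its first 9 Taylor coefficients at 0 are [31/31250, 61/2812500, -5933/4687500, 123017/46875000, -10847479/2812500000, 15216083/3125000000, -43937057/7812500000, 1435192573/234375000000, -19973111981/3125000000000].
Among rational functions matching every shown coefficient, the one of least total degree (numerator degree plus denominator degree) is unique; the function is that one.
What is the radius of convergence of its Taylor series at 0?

The radius of convergence is 5/4.

No rational of total degree below 7 reproduces all 9 coefficients; solving the [1/6] Pade equations on them gives f(k) = (-37*k/9 - 31/16)/((k - 10)**3*(k + 5/4)**3), whose expansion matches every shown term.
Denominator factor (k - 10)^3: pole of order 3 at 10, modulus 10.
Denominator factor (k + 5/4)^3: pole of order 3 at -5/4, modulus 5/4.
The radius of convergence is the smallest modulus among the singular points: 5/4.


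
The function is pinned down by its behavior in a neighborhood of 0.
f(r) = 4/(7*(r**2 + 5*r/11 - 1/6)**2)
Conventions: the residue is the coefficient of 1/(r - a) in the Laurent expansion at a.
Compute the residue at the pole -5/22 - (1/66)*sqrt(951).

The residue is (31944/703423)*sqrt(951).

The factor r**2 + 5*r/11 - 1/6 splits as (r - a)(r - a') with a = -5/22 - (1/66)*sqrt(951), a' = -5/22 + (1/66)*sqrt(951). At the order-2 pole a set g(r) = (r - a)^2*f(r) = [4/7] / (r - a')^2.
Order-2 pole: residue = g'(a); g'(-5/22 - (1/66)*sqrt(951)) = (31944/703423)*sqrt(951), so the residue is (31944/703423)*sqrt(951).


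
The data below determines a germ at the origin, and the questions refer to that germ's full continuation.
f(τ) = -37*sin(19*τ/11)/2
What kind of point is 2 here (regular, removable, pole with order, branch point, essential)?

There is no denominator, hence no pole anywhere.
The factor sin(19*τ/11) is entire.
So the germ continues analytically to 2.

The point is a regular point.


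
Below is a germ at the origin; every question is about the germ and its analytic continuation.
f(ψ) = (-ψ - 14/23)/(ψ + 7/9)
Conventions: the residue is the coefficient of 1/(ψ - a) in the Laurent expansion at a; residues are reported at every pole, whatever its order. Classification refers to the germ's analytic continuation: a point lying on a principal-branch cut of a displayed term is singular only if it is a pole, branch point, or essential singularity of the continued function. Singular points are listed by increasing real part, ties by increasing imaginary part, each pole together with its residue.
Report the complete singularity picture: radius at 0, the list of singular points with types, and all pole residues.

Radius of convergence at 0: 7/9.
At -7/9: a pole of order 1; residue 35/207.

Denominator factor (ψ + 7/9): pole of order 1 at -7/9, modulus 7/9.
The radius of convergence is the smallest modulus among the singular points: 7/9.
At the order-1 pole -7/9 set g(ψ) = (ψ - (-7/9))*f(ψ) = -ψ - 14/23.
Simple pole: residue = g(a) at a = -7/9, which is 35/207.


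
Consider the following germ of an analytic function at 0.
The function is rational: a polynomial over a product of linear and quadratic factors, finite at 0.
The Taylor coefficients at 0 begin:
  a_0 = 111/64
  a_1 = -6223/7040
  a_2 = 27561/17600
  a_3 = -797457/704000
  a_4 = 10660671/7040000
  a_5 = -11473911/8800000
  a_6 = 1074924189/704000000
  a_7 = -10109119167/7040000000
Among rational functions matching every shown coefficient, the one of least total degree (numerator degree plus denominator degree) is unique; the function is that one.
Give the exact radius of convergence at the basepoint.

The radius of convergence is -1/5 + (1/15)*sqrt(309).

No rational of total degree below 3 reproduces all 8 coefficients; solving the [1/2] Pade equations on them gives f(r) = (16*r/33 - 37/16)/(r**2 - 2*r/5 - 4/3), whose expansion matches every shown term.
Denominator factor (r**2 - 2*r/5 - 4/3): discriminant 412/75, real irrational roots 1/5 + (1/15)*sqrt(309) and 1/5 - (1/15)*sqrt(309); poles of order 1, moduli 1/5 + (1/15)*sqrt(309) and -1/5 + (1/15)*sqrt(309).
The radius of convergence is the smallest modulus among the singular points: -1/5 + (1/15)*sqrt(309).


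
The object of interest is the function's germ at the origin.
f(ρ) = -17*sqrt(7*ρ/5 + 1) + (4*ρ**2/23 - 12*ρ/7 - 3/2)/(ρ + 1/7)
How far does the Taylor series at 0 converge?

Denominator factor (ρ + 1/7): pole of order 1 at -1/7, modulus 1/7.
Branch term (-17)*sqrt(1 - ρ/(-5/7)): its argument vanishes at ρ = -5/7, a square-root branch point, modulus 5/7.
The radius of convergence is the smallest modulus among the singular points: 1/7.

The radius of convergence is 1/7.


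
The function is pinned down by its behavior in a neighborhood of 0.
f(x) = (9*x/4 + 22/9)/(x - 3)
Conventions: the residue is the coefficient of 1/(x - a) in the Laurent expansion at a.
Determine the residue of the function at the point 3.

At the order-1 pole 3 set g(x) = (x - (3))*f(x) = 9*x/4 + 22/9.
Simple pole: residue = g(a) at a = 3, which is 331/36.

The residue is 331/36.


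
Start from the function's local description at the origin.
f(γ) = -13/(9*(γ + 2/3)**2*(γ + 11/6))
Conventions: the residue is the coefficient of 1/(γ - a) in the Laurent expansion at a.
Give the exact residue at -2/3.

The residue is 52/49.

At the order-2 pole -2/3 set g(γ) = (γ - (-2/3))^2*f(γ) = -13/(9*(γ + 11/6)).
Order-2 pole: residue = g'(a); g'(-2/3) = 52/49, so the residue is 52/49.


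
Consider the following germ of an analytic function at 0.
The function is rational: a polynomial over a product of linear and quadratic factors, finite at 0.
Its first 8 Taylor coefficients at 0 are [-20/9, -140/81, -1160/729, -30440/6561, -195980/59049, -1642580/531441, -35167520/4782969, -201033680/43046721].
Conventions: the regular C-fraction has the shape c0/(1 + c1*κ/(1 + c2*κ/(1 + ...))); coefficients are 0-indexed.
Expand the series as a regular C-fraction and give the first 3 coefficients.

Taylor coefficients (read off): a_0 = -20/9, a_1 = -140/81, a_2 = -1160/729.
c0 = a_0 = -20/9. Peel one level at a time: if S = 1 + c*κ/S' with S'(0) = 1, then c is the κ-coefficient of S and S' = c*κ/(S - 1).
S_1 = c0/f = 1 + (-7/9)*κ + (-1/9)*κ^2 + ...; c1 = -7/9.
S_2 = c1*κ/(S_1 - 1) = 1 + (-1/7)*κ + ...; c2 = -1/7.

The regular C-fraction coefficients are [-20/9, -7/9, -1/7].


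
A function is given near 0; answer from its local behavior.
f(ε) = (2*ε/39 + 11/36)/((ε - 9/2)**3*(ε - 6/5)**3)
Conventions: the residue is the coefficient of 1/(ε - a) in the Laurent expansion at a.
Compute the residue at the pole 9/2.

At the order-3 pole 9/2 set g(ε) = (ε - (9/2))^3*f(ε) = (2*ε/39 + 11/36)/(ε - 6/5)**3.
Order-3 pole: residue = g''(a)/2; g''(9/2) = 21140000/1526280327, so the residue is 10570000/1526280327.

The residue is 10570000/1526280327.


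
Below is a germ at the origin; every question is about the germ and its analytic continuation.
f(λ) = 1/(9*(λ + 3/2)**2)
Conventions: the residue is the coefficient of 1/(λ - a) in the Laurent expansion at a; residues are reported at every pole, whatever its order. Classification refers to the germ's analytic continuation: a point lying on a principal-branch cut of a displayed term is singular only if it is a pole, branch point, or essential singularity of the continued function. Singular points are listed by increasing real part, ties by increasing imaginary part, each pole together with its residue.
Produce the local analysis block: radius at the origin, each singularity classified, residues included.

Radius of convergence at 0: 3/2.
At -3/2: a pole of order 2; residue 0.

Denominator factor (λ + 3/2)^2: pole of order 2 at -3/2, modulus 3/2.
The radius of convergence is the smallest modulus among the singular points: 3/2.
At the order-2 pole -3/2 set g(λ) = (λ - (-3/2))^2*f(λ) = 1/9.
Order-2 pole: residue = g'(a); g'(-3/2) = 0, so the residue is 0.


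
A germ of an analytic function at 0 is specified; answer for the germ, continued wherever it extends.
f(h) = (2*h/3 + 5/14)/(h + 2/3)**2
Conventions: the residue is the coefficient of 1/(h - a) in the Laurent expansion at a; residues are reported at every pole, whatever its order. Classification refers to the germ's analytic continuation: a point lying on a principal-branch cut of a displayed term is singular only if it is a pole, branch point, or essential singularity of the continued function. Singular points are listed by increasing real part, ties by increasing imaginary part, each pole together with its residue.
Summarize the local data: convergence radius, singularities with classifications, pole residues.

Radius of convergence at 0: 2/3.
At -2/3: a pole of order 2; residue 2/3.

Denominator factor (h + 2/3)^2: pole of order 2 at -2/3, modulus 2/3.
The radius of convergence is the smallest modulus among the singular points: 2/3.
At the order-2 pole -2/3 set g(h) = (h - (-2/3))^2*f(h) = 2*h/3 + 5/14.
Order-2 pole: residue = g'(a); g'(-2/3) = 2/3, so the residue is 2/3.
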